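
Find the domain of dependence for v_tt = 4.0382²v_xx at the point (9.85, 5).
Domain of dependence: [-10.341, 30.041]. Signals travel at speed 4.0382, so data within |x - 9.85| ≤ 4.0382·5 = 20.191 can reach the point.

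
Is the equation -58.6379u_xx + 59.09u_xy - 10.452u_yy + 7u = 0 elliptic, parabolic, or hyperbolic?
Computing B² - 4AC with A = -58.6379, B = 59.09, C = -10.452: discriminant = 1040.0947768 (positive). Answer: hyperbolic.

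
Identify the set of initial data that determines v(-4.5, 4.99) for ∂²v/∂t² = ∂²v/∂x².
Domain of dependence: [-9.49, 0.49]. Signals travel at speed 1, so data within |x - -4.5| ≤ 1·4.99 = 4.99 can reach the point.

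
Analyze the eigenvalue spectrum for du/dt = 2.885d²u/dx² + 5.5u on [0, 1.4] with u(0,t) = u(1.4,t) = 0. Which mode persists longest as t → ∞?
Eigenvalues: λₙ = 2.885n²π²/1.4² - 5.5.
First three modes:
  n=1: λ₁ = 2.885π²/1.4² - 5.5 ≈ 9.027
  n=2: λ₂ = 11.54π²/1.4² - 5.5 ≈ 52.61
  n=3: λ₃ = 25.965π²/1.4² - 5.5 ≈ 125.247
Since 2.885π²/1.4² ≈ 14.527 > 5.5, all λₙ > 0.
The n=1 mode decays slowest → dominates as t → ∞.
Asymptotic: u ~ c₁ sin(πx/1.4) e^{-λ₁t} with decay rate λ₁ ≈ 9.027.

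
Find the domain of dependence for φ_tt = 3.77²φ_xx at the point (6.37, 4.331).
Domain of dependence: [-9.95787, 22.69787]. Signals travel at speed 3.77, so data within |x - 6.37| ≤ 3.77·4.331 = 16.32787 can reach the point.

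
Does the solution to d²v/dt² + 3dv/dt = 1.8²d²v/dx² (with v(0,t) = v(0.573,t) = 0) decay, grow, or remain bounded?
v → 0. Damping (γ=3) dissipates energy; oscillations decay exponentially.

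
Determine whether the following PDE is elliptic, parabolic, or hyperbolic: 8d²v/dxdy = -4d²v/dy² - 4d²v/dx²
Rewriting in standard form: 4d²v/dx² + 8d²v/dxdy + 4d²v/dy² = 0. Coefficients: A = 4, B = 8, C = 4. B² - 4AC = 0, which is zero, so the equation is parabolic.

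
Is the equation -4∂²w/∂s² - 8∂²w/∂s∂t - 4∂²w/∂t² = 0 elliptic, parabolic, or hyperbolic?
Computing B² - 4AC with A = -4, B = -8, C = -4: discriminant = 0 (zero). Answer: parabolic.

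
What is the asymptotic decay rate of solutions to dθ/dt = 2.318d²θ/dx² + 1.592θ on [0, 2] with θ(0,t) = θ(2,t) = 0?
Eigenvalues: λₙ = 2.318n²π²/2² - 1.592.
First three modes:
  n=1: λ₁ = 2.318π²/2² - 1.592 ≈ 4.127
  n=2: λ₂ = 9.272π²/2² - 1.592 ≈ 21.286
  n=3: λ₃ = 20.862π²/2² - 1.592 ≈ 49.883
Since 2.318π²/2² ≈ 5.719 > 1.592, all λₙ > 0.
The n=1 mode decays slowest → dominates as t → ∞.
Asymptotic: θ ~ c₁ sin(πx/2) e^{-λ₁t} with decay rate λ₁ ≈ 4.127.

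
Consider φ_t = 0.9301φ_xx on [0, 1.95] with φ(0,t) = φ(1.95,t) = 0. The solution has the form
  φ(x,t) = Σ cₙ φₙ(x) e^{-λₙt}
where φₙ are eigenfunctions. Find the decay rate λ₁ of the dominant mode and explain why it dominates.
Eigenvalues: λₙ = 0.9301n²π²/1.95².
First three modes:
  n=1: λ₁ = 0.9301π²/1.95² ≈ 2.414
  n=2: λ₂ = 3.7204π²/1.95² ≈ 9.657 (4× faster decay)
  n=3: λ₃ = 8.3709π²/1.95² ≈ 21.727 (9× faster decay)
As t → ∞, higher modes decay exponentially faster. The n=1 mode dominates: φ ~ c₁ sin(πx/1.95) e^{-λ₁t}.
Decay rate: λ₁ = 0.9301π²/1.95² ≈ 2.414.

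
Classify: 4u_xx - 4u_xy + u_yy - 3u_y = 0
Parabolic (discriminant = 0).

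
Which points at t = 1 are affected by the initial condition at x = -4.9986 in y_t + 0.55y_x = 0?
At x = -4.4486. The characteristic carries data from (-4.9986, 0) to (-4.4486, 1).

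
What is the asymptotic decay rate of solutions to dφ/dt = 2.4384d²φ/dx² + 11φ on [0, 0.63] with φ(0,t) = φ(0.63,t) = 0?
Eigenvalues: λₙ = 2.4384n²π²/0.63² - 11.
First three modes:
  n=1: λ₁ = 2.4384π²/0.63² - 11 ≈ 49.635
  n=2: λ₂ = 9.7536π²/0.63² - 11 ≈ 231.54
  n=3: λ₃ = 21.9456π²/0.63² - 11 ≈ 534.715
Since 2.4384π²/0.63² ≈ 60.635 > 11, all λₙ > 0.
The n=1 mode decays slowest → dominates as t → ∞.
Asymptotic: φ ~ c₁ sin(πx/0.63) e^{-λ₁t} with decay rate λ₁ ≈ 49.635.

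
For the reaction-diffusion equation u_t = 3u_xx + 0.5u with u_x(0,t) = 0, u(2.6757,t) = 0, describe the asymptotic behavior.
u → 0. Diffusion dominates reaction (r=0.5 < κπ²/(4L²)≈1.03); solution decays.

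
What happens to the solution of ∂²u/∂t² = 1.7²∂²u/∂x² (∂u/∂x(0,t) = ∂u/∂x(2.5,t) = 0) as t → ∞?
u oscillates about a mean that drifts linearly in t (generically unbounded; no decay). There is no damping, so the nonconstant modes persist as standing waves (energy conserved, no decay). But with Neumann conditions at both ends the constant mode has eigenvalue 0: the spatial mean M(t) of u satisfies M'' = 0, so M(t) = M(0) + M'(0)·t. Unless the initial velocity has zero mean (∫u_t(x,0)dx = 0), the solution grows linearly in t (unbounded, though not exponentially); if it does have zero mean, the solution stays bounded and simply oscillates.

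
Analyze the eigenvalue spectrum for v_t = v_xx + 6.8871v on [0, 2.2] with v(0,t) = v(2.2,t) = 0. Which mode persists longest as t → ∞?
Eigenvalues: λₙ = n²π²/2.2² - 6.8871.
First three modes:
  n=1: λ₁ = π²/2.2² - 6.8871 ≈ -4.848
  n=2: λ₂ = 4π²/2.2² - 6.8871 ≈ 1.27
  n=3: λ₃ = 9π²/2.2² - 6.8871 ≈ 11.465
Since π²/2.2² ≈ 2.039 < 6.8871, λ₁ < 0.
The n=1 mode grows fastest (−λₙ is largest for n=1) → dominates.
Asymptotic: v ~ c₁ sin(πx/2.2) e^{4.848t} (exponential growth at rate −λ₁ ≈ 4.848).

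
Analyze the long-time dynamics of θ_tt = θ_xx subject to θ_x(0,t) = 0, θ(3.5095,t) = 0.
Long-time behavior: θ oscillates (no decay). Energy is conserved; the solution oscillates indefinitely as standing waves.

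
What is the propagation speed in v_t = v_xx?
Infinite. The heat equation is parabolic, not hyperbolic, so disturbances propagate instantly.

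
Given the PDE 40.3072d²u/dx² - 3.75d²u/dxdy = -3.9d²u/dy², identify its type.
Rewriting in standard form: 40.3072d²u/dx² - 3.75d²u/dxdy + 3.9d²u/dy² = 0. The second-order coefficients are A = 40.3072, B = -3.75, C = 3.9. Since B² - 4AC = -614.72982 < 0, this is an elliptic PDE.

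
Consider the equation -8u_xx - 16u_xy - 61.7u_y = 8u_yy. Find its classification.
Rewriting in standard form: -8u_xx - 16u_xy - 8u_yy - 61.7u_y = 0. Parabolic. (A = -8, B = -16, C = -8 gives B² - 4AC = 0.)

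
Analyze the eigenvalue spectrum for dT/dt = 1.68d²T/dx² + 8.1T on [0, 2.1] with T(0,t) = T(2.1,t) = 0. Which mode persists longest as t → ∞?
Eigenvalues: λₙ = 1.68n²π²/2.1² - 8.1.
First three modes:
  n=1: λ₁ = 1.68π²/2.1² - 8.1 ≈ -4.34
  n=2: λ₂ = 6.72π²/2.1² - 8.1 ≈ 6.939
  n=3: λ₃ = 15.12π²/2.1² - 8.1 ≈ 25.739
Since 1.68π²/2.1² ≈ 3.76 < 8.1, λ₁ < 0.
The n=1 mode grows fastest (−λₙ is largest for n=1) → dominates.
Asymptotic: T ~ c₁ sin(πx/2.1) e^{4.34t} (exponential growth at rate −λ₁ ≈ 4.34).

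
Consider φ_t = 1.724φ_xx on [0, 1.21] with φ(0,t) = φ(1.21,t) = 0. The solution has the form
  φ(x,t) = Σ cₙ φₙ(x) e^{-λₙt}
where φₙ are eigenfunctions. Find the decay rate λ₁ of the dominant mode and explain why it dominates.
Eigenvalues: λₙ = 1.724n²π²/1.21².
First three modes:
  n=1: λ₁ = 1.724π²/1.21² ≈ 11.622
  n=2: λ₂ = 6.896π²/1.21² ≈ 46.486 (4× faster decay)
  n=3: λ₃ = 15.516π²/1.21² ≈ 104.594 (9× faster decay)
As t → ∞, higher modes decay exponentially faster. The n=1 mode dominates: φ ~ c₁ sin(πx/1.21) e^{-λ₁t}.
Decay rate: λ₁ = 1.724π²/1.21² ≈ 11.622.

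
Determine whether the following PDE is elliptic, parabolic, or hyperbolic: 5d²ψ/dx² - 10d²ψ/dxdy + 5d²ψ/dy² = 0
Coefficients: A = 5, B = -10, C = 5. B² - 4AC = 0, which is zero, so the equation is parabolic.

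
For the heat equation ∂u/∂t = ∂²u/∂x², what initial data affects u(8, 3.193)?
The entire real line. The heat equation has infinite propagation speed: any initial disturbance instantly affects all points (though exponentially small far away).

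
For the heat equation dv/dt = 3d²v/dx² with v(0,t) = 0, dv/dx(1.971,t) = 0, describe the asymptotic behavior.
v → 0. Heat escapes through the Dirichlet boundary.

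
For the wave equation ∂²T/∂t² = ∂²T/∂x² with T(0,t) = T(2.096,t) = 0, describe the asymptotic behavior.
T oscillates (no decay). Energy is conserved; the solution oscillates indefinitely as standing waves.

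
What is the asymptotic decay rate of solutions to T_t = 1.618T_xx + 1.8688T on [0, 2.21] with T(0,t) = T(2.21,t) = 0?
Eigenvalues: λₙ = 1.618n²π²/2.21² - 1.8688.
First three modes:
  n=1: λ₁ = 1.618π²/2.21² - 1.8688 ≈ 1.401
  n=2: λ₂ = 6.472π²/2.21² - 1.8688 ≈ 11.21
  n=3: λ₃ = 14.562π²/2.21² - 1.8688 ≈ 27.558
Since 1.618π²/2.21² ≈ 3.27 > 1.8688, all λₙ > 0.
The n=1 mode decays slowest → dominates as t → ∞.
Asymptotic: T ~ c₁ sin(πx/2.21) e^{-λ₁t} with decay rate λ₁ ≈ 1.401.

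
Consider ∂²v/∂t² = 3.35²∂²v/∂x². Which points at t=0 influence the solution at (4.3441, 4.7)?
Domain of dependence: [-11.4009, 20.0891]. Signals travel at speed 3.35, so data within |x - 4.3441| ≤ 3.35·4.7 = 15.745 can reach the point.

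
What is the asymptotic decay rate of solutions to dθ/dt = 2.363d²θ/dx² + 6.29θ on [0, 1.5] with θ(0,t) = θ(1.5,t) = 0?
Eigenvalues: λₙ = 2.363n²π²/1.5² - 6.29.
First three modes:
  n=1: λ₁ = 2.363π²/1.5² - 6.29 ≈ 4.075
  n=2: λ₂ = 9.452π²/1.5² - 6.29 ≈ 35.171
  n=3: λ₃ = 21.267π²/1.5² - 6.29 ≈ 86.998
Since 2.363π²/1.5² ≈ 10.365 > 6.29, all λₙ > 0.
The n=1 mode decays slowest → dominates as t → ∞.
Asymptotic: θ ~ c₁ sin(πx/1.5) e^{-λ₁t} with decay rate λ₁ ≈ 4.075.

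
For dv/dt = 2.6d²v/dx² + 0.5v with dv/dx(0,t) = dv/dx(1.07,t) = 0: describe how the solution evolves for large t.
v grows unboundedly. With Neumann BCs the constant mode has diffusion eigenvalue 0, so any r > 0 makes it grow like e^(0.5t); solution grows exponentially.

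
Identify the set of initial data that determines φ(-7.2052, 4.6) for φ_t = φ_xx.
The entire real line. The heat equation has infinite propagation speed: any initial disturbance instantly affects all points (though exponentially small far away).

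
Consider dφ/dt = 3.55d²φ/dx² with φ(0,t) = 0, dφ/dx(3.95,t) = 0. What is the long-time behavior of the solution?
As t → ∞, φ → 0. Heat escapes through the Dirichlet boundary.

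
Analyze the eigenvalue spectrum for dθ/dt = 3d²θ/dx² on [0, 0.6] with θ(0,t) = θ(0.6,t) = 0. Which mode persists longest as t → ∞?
Eigenvalues: λₙ = 3n²π²/0.6².
First three modes:
  n=1: λ₁ = 3π²/0.6² ≈ 82.247
  n=2: λ₂ = 12π²/0.6² ≈ 328.987 (4× faster decay)
  n=3: λ₃ = 27π²/0.6² ≈ 740.22 (9× faster decay)
As t → ∞, higher modes decay exponentially faster. The n=1 mode dominates: θ ~ c₁ sin(πx/0.6) e^{-λ₁t}.
Decay rate: λ₁ = 3π²/0.6² ≈ 82.247.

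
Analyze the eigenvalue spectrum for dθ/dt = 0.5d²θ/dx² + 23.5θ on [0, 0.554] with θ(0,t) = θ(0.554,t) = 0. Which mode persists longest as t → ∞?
Eigenvalues: λₙ = 0.5n²π²/0.554² - 23.5.
First three modes:
  n=1: λ₁ = 0.5π²/0.554² - 23.5 ≈ -7.421
  n=2: λ₂ = 2π²/0.554² - 23.5 ≈ 40.815
  n=3: λ₃ = 4.5π²/0.554² - 23.5 ≈ 121.208
Since 0.5π²/0.554² ≈ 16.079 < 23.5, λ₁ < 0.
The n=1 mode grows fastest (−λₙ is largest for n=1) → dominates.
Asymptotic: θ ~ c₁ sin(πx/0.554) e^{7.421t} (exponential growth at rate −λ₁ ≈ 7.421).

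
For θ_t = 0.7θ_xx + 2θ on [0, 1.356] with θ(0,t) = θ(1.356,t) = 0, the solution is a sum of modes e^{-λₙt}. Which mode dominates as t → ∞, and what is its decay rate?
Eigenvalues: λₙ = 0.7n²π²/1.356² - 2.
First three modes:
  n=1: λ₁ = 0.7π²/1.356² - 2 ≈ 1.757
  n=2: λ₂ = 2.8π²/1.356² - 2 ≈ 13.029
  n=3: λ₃ = 6.3π²/1.356² - 2 ≈ 31.816
Since 0.7π²/1.356² ≈ 3.757 > 2, all λₙ > 0.
The n=1 mode decays slowest → dominates as t → ∞.
Asymptotic: θ ~ c₁ sin(πx/1.356) e^{-λ₁t} with decay rate λ₁ ≈ 1.757.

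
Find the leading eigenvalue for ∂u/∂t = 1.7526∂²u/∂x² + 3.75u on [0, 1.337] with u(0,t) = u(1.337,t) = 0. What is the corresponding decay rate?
Eigenvalues: λₙ = 1.7526n²π²/1.337² - 3.75.
First three modes:
  n=1: λ₁ = 1.7526π²/1.337² - 3.75 ≈ 5.927
  n=2: λ₂ = 7.0104π²/1.337² - 3.75 ≈ 34.956
  n=3: λ₃ = 15.7734π²/1.337² - 3.75 ≈ 83.339
Since 1.7526π²/1.337² ≈ 9.677 > 3.75, all λₙ > 0.
The n=1 mode decays slowest → dominates as t → ∞.
Asymptotic: u ~ c₁ sin(πx/1.337) e^{-λ₁t} with decay rate λ₁ ≈ 5.927.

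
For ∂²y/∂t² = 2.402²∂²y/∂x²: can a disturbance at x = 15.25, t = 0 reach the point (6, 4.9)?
Yes. The domain of dependence is [-5.7698, 17.7698], and 15.25 ∈ [-5.7698, 17.7698].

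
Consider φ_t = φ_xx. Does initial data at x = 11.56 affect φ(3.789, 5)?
Yes, for any finite x. The heat equation has infinite propagation speed, so all initial data affects all points at any t > 0.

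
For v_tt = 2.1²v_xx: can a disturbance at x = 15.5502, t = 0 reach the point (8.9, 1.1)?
No. The domain of dependence is [6.59, 11.21], and 15.5502 is outside this interval.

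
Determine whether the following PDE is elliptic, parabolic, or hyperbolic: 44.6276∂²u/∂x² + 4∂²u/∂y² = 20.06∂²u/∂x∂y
Rewriting in standard form: 44.6276∂²u/∂x² - 20.06∂²u/∂x∂y + 4∂²u/∂y² = 0. Coefficients: A = 44.6276, B = -20.06, C = 4. B² - 4AC = -311.638, which is negative, so the equation is elliptic.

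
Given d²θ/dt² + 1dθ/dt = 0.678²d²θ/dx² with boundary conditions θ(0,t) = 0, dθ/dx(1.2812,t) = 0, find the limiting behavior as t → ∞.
θ → 0. Damping (γ=1) dissipates energy; oscillations decay exponentially.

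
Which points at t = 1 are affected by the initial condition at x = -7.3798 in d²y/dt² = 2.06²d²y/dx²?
Domain of influence: [-9.4398, -5.3198]. Data at x = -7.3798 spreads outward at speed 2.06.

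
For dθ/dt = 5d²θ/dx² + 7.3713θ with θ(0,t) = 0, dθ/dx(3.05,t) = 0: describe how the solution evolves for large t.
θ grows unboundedly. Reaction dominates diffusion (r=7.3713 > κπ²/(4L²)≈1.33); solution grows exponentially.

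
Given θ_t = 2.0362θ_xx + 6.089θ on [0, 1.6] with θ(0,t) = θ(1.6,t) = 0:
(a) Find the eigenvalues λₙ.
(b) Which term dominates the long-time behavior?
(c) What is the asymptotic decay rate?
Eigenvalues: λₙ = 2.0362n²π²/1.6² - 6.089.
First three modes:
  n=1: λ₁ = 2.0362π²/1.6² - 6.089 ≈ 1.761
  n=2: λ₂ = 8.1448π²/1.6² - 6.089 ≈ 25.312
  n=3: λ₃ = 18.3258π²/1.6² - 6.089 ≈ 64.563
Since 2.0362π²/1.6² ≈ 7.85 > 6.089, all λₙ > 0.
The n=1 mode decays slowest → dominates as t → ∞.
Asymptotic: θ ~ c₁ sin(πx/1.6) e^{-λ₁t} with decay rate λ₁ ≈ 1.761.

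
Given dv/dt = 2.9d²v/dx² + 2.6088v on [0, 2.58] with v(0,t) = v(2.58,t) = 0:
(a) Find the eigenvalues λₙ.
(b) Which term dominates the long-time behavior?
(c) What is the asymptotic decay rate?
Eigenvalues: λₙ = 2.9n²π²/2.58² - 2.6088.
First three modes:
  n=1: λ₁ = 2.9π²/2.58² - 2.6088 ≈ 1.691
  n=2: λ₂ = 11.6π²/2.58² - 2.6088 ≈ 14.591
  n=3: λ₃ = 26.1π²/2.58² - 2.6088 ≈ 36.09
Since 2.9π²/2.58² ≈ 4.3 > 2.6088, all λₙ > 0.
The n=1 mode decays slowest → dominates as t → ∞.
Asymptotic: v ~ c₁ sin(πx/2.58) e^{-λ₁t} with decay rate λ₁ ≈ 1.691.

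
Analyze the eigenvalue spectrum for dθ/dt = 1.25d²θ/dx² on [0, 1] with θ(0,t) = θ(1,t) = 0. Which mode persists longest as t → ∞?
Eigenvalues: λₙ = 1.25n²π².
First three modes:
  n=1: λ₁ = 1.25π² ≈ 12.337
  n=2: λ₂ = 5π² ≈ 49.348 (4× faster decay)
  n=3: λ₃ = 11.25π² ≈ 111.033 (9× faster decay)
As t → ∞, higher modes decay exponentially faster. The n=1 mode dominates: θ ~ c₁ sin(πx) e^{-λ₁t}.
Decay rate: λ₁ = 1.25π² ≈ 12.337.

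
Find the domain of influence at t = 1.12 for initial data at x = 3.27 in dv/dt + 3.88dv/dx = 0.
At x = 7.6156. The characteristic carries data from (3.27, 0) to (7.6156, 1.12).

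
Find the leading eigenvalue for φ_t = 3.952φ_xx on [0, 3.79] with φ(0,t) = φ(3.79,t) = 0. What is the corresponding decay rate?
Eigenvalues: λₙ = 3.952n²π²/3.79².
First three modes:
  n=1: λ₁ = 3.952π²/3.79² ≈ 2.715
  n=2: λ₂ = 15.808π²/3.79² ≈ 10.862 (4× faster decay)
  n=3: λ₃ = 35.568π²/3.79² ≈ 24.439 (9× faster decay)
As t → ∞, higher modes decay exponentially faster. The n=1 mode dominates: φ ~ c₁ sin(πx/3.79) e^{-λ₁t}.
Decay rate: λ₁ = 3.952π²/3.79² ≈ 2.715.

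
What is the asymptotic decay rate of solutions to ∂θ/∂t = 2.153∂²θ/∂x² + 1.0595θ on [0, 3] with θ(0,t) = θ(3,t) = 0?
Eigenvalues: λₙ = 2.153n²π²/3² - 1.0595.
First three modes:
  n=1: λ₁ = 2.153π²/3² - 1.0595 ≈ 1.302
  n=2: λ₂ = 8.612π²/3² - 1.0595 ≈ 8.385
  n=3: λ₃ = 19.377π²/3² - 1.0595 ≈ 20.19
Since 2.153π²/3² ≈ 2.361 > 1.0595, all λₙ > 0.
The n=1 mode decays slowest → dominates as t → ∞.
Asymptotic: θ ~ c₁ sin(πx/3) e^{-λ₁t} with decay rate λ₁ ≈ 1.302.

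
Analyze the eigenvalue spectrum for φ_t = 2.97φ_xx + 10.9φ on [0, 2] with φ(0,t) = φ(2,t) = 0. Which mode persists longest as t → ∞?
Eigenvalues: λₙ = 2.97n²π²/2² - 10.9.
First three modes:
  n=1: λ₁ = 2.97π²/2² - 10.9 ≈ -3.572
  n=2: λ₂ = 11.88π²/2² - 10.9 ≈ 18.413
  n=3: λ₃ = 26.73π²/2² - 10.9 ≈ 55.054
Since 2.97π²/2² ≈ 7.328 < 10.9, λ₁ < 0.
The n=1 mode grows fastest (−λₙ is largest for n=1) → dominates.
Asymptotic: φ ~ c₁ sin(πx/2) e^{3.572t} (exponential growth at rate −λ₁ ≈ 3.572).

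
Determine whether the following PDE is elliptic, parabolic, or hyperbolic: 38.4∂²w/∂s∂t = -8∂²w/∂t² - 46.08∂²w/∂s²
Rewriting in standard form: 46.08∂²w/∂s² + 38.4∂²w/∂s∂t + 8∂²w/∂t² = 0. Coefficients: A = 46.08, B = 38.4, C = 8. B² - 4AC = 0, which is zero, so the equation is parabolic.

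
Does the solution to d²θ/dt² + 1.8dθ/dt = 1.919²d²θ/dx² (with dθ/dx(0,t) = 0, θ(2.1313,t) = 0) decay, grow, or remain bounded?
θ → 0. Damping (γ=1.8) dissipates energy; oscillations decay exponentially.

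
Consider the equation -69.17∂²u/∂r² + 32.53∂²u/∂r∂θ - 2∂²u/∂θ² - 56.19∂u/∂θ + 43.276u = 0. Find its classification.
Hyperbolic. (A = -69.17, B = 32.53, C = -2 gives B² - 4AC = 504.8409.)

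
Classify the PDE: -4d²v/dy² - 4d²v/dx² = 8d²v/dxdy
Rewriting in standard form: -4d²v/dx² - 8d²v/dxdy - 4d²v/dy² = 0. A = -4, B = -8, C = -4. Discriminant B² - 4AC = 0. Since 0 = 0, parabolic.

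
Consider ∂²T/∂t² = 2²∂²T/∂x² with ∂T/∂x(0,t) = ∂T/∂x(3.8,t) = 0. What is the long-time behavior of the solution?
As t → ∞, T oscillates about a mean that drifts linearly in t (generically unbounded; no decay). There is no damping, so the nonconstant modes persist as standing waves (energy conserved, no decay). But with Neumann conditions at both ends the constant mode has eigenvalue 0: the spatial mean M(t) of T satisfies M'' = 0, so M(t) = M(0) + M'(0)·t. Unless the initial velocity has zero mean (∫T_t(x,0)dx = 0), the solution grows linearly in t (unbounded, though not exponentially); if it does have zero mean, the solution stays bounded and simply oscillates.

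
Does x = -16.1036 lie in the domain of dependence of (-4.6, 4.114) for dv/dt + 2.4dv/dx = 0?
No. Only data at x = -14.4736 affects (-4.6, 4.114). Advection has one-way propagation along characteristics.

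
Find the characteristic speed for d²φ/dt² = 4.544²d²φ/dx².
Speed = 4.544. Information travels along characteristics x = x₀ ± 4.544t.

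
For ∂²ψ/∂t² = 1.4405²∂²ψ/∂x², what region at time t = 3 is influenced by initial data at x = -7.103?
Domain of influence: [-11.4245, -2.7815]. Data at x = -7.103 spreads outward at speed 1.4405.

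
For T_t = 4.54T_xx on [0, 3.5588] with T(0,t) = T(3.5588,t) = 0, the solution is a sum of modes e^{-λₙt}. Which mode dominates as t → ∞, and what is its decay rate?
Eigenvalues: λₙ = 4.54n²π²/3.5588².
First three modes:
  n=1: λ₁ = 4.54π²/3.5588² ≈ 3.538
  n=2: λ₂ = 18.16π²/3.5588² ≈ 14.152 (4× faster decay)
  n=3: λ₃ = 40.86π²/3.5588² ≈ 31.841 (9× faster decay)
As t → ∞, higher modes decay exponentially faster. The n=1 mode dominates: T ~ c₁ sin(πx/3.5588) e^{-λ₁t}.
Decay rate: λ₁ = 4.54π²/3.5588² ≈ 3.538.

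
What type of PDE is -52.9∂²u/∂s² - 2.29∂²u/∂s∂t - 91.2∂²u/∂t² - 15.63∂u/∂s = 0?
With A = -52.9, B = -2.29, C = -91.2, the discriminant is -19292.6759. This is an elliptic PDE.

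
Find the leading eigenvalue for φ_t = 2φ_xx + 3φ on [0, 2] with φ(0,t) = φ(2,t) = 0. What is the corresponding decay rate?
Eigenvalues: λₙ = 2n²π²/2² - 3.
First three modes:
  n=1: λ₁ = 2π²/2² - 3 ≈ 1.935
  n=2: λ₂ = 8π²/2² - 3 ≈ 16.739
  n=3: λ₃ = 18π²/2² - 3 ≈ 41.413
Since 2π²/2² ≈ 4.935 > 3, all λₙ > 0.
The n=1 mode decays slowest → dominates as t → ∞.
Asymptotic: φ ~ c₁ sin(πx/2) e^{-λ₁t} with decay rate λ₁ ≈ 1.935.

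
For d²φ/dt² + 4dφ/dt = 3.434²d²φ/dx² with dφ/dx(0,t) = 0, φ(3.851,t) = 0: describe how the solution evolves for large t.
φ → 0. Damping (γ=4) dissipates energy; oscillations decay exponentially.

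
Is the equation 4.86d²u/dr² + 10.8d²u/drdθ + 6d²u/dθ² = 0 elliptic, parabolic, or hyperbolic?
Computing B² - 4AC with A = 4.86, B = 10.8, C = 6: discriminant = 0 (zero). Answer: parabolic.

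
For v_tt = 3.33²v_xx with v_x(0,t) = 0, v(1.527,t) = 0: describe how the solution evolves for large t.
v oscillates (no decay). Energy is conserved; the solution oscillates indefinitely as standing waves.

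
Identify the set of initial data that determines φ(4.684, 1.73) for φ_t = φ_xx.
The entire real line. The heat equation has infinite propagation speed: any initial disturbance instantly affects all points (though exponentially small far away).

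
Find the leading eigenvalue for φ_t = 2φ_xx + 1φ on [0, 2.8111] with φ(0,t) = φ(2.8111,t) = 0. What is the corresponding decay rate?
Eigenvalues: λₙ = 2n²π²/2.8111² - 1.
First three modes:
  n=1: λ₁ = 2π²/2.8111² - 1 ≈ 1.498
  n=2: λ₂ = 8π²/2.8111² - 1 ≈ 8.992
  n=3: λ₃ = 18π²/2.8111² - 1 ≈ 21.481
Since 2π²/2.8111² ≈ 2.498 > 1, all λₙ > 0.
The n=1 mode decays slowest → dominates as t → ∞.
Asymptotic: φ ~ c₁ sin(πx/2.8111) e^{-λ₁t} with decay rate λ₁ ≈ 1.498.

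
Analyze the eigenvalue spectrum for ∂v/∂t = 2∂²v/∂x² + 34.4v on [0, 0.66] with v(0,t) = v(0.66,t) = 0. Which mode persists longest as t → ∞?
Eigenvalues: λₙ = 2n²π²/0.66² - 34.4.
First three modes:
  n=1: λ₁ = 2π²/0.66² - 34.4 ≈ 10.915
  n=2: λ₂ = 8π²/0.66² - 34.4 ≈ 146.86
  n=3: λ₃ = 18π²/0.66² - 34.4 ≈ 373.435
Since 2π²/0.66² ≈ 45.315 > 34.4, all λₙ > 0.
The n=1 mode decays slowest → dominates as t → ∞.
Asymptotic: v ~ c₁ sin(πx/0.66) e^{-λ₁t} with decay rate λ₁ ≈ 10.915.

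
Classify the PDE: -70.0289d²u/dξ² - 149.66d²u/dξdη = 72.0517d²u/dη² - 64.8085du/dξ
Rewriting in standard form: -70.0289d²u/dξ² - 149.66d²u/dξdη - 72.0517d²u/dη² + 64.8085du/dξ = 0. A = -70.0289, B = -149.66, C = -72.0517. Discriminant B² - 4AC = 2215.31042348. Since 2215.31042348 > 0, hyperbolic.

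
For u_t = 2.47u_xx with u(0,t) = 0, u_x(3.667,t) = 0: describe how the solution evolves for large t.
u → 0. Heat escapes through the Dirichlet boundary.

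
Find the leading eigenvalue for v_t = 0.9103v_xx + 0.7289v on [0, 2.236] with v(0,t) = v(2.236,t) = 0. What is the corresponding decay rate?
Eigenvalues: λₙ = 0.9103n²π²/2.236² - 0.7289.
First three modes:
  n=1: λ₁ = 0.9103π²/2.236² - 0.7289 ≈ 1.068
  n=2: λ₂ = 3.6412π²/2.236² - 0.7289 ≈ 6.459
  n=3: λ₃ = 8.1927π²/2.236² - 0.7289 ≈ 15.444
Since 0.9103π²/2.236² ≈ 1.797 > 0.7289, all λₙ > 0.
The n=1 mode decays slowest → dominates as t → ∞.
Asymptotic: v ~ c₁ sin(πx/2.236) e^{-λ₁t} with decay rate λ₁ ≈ 1.068.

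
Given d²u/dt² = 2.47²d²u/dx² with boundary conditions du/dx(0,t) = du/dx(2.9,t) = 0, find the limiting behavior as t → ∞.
u oscillates about a mean that drifts linearly in t (generically unbounded; no decay). There is no damping, so the nonconstant modes persist as standing waves (energy conserved, no decay). But with Neumann conditions at both ends the constant mode has eigenvalue 0: the spatial mean M(t) of u satisfies M'' = 0, so M(t) = M(0) + M'(0)·t. Unless the initial velocity has zero mean (∫u_t(x,0)dx = 0), the solution grows linearly in t (unbounded, though not exponentially); if it does have zero mean, the solution stays bounded and simply oscillates.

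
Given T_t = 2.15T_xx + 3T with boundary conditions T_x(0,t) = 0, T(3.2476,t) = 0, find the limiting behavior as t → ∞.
T grows unboundedly. Reaction dominates diffusion (r=3 > κπ²/(4L²)≈0.5); solution grows exponentially.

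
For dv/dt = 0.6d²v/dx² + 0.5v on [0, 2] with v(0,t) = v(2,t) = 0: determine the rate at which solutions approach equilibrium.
Eigenvalues: λₙ = 0.6n²π²/2² - 0.5.
First three modes:
  n=1: λ₁ = 0.6π²/2² - 0.5 ≈ 0.98
  n=2: λ₂ = 2.4π²/2² - 0.5 ≈ 5.422
  n=3: λ₃ = 5.4π²/2² - 0.5 ≈ 12.824
Since 0.6π²/2² ≈ 1.48 > 0.5, all λₙ > 0.
The n=1 mode decays slowest → dominates as t → ∞.
Asymptotic: v ~ c₁ sin(πx/2) e^{-λ₁t} with decay rate λ₁ ≈ 0.98.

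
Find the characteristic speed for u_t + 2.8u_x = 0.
Speed = 2.8. Information travels along x - 2.8t = const (rightward).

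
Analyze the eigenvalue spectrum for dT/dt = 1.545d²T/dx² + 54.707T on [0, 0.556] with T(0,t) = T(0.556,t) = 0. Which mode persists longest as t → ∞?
Eigenvalues: λₙ = 1.545n²π²/0.556² - 54.707.
First three modes:
  n=1: λ₁ = 1.545π²/0.556² - 54.707 ≈ -5.381
  n=2: λ₂ = 6.18π²/0.556² - 54.707 ≈ 142.598
  n=3: λ₃ = 13.905π²/0.556² - 54.707 ≈ 389.23
Since 1.545π²/0.556² ≈ 49.326 < 54.707, λ₁ < 0.
The n=1 mode grows fastest (−λₙ is largest for n=1) → dominates.
Asymptotic: T ~ c₁ sin(πx/0.556) e^{5.381t} (exponential growth at rate −λ₁ ≈ 5.381).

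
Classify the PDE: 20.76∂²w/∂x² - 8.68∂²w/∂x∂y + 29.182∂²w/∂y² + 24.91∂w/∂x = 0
A = 20.76, B = -8.68, C = 29.182. Discriminant B² - 4AC = -2347.93088. Since -2347.93088 < 0, elliptic.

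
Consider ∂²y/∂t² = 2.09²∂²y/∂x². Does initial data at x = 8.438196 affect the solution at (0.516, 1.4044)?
No. The domain of dependence is [-2.419196, 3.451196], and 8.438196 is outside this interval.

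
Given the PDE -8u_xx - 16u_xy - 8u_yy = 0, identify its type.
The second-order coefficients are A = -8, B = -16, C = -8. Since B² - 4AC = 0 = 0, this is a parabolic PDE.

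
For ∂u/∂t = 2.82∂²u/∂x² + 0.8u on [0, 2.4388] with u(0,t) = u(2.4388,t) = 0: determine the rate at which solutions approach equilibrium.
Eigenvalues: λₙ = 2.82n²π²/2.4388² - 0.8.
First three modes:
  n=1: λ₁ = 2.82π²/2.4388² - 0.8 ≈ 3.879
  n=2: λ₂ = 11.28π²/2.4388² - 0.8 ≈ 17.918
  n=3: λ₃ = 25.38π²/2.4388² - 0.8 ≈ 41.315
Since 2.82π²/2.4388² ≈ 4.679 > 0.8, all λₙ > 0.
The n=1 mode decays slowest → dominates as t → ∞.
Asymptotic: u ~ c₁ sin(πx/2.4388) e^{-λ₁t} with decay rate λ₁ ≈ 3.879.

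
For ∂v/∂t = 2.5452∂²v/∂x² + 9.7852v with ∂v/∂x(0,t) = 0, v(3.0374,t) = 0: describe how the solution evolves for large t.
v grows unboundedly. Reaction dominates diffusion (r=9.7852 > κπ²/(4L²)≈0.68); solution grows exponentially.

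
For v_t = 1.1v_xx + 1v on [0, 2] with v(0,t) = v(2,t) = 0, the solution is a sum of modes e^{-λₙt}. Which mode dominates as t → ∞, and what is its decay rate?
Eigenvalues: λₙ = 1.1n²π²/2² - 1.
First three modes:
  n=1: λ₁ = 1.1π²/2² - 1 ≈ 1.714
  n=2: λ₂ = 4.4π²/2² - 1 ≈ 9.857
  n=3: λ₃ = 9.9π²/2² - 1 ≈ 23.427
Since 1.1π²/2² ≈ 2.714 > 1, all λₙ > 0.
The n=1 mode decays slowest → dominates as t → ∞.
Asymptotic: v ~ c₁ sin(πx/2) e^{-λ₁t} with decay rate λ₁ ≈ 1.714.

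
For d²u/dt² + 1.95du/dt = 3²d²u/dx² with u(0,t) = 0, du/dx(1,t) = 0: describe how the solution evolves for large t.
u → 0. Damping (γ=1.95) dissipates energy; oscillations decay exponentially.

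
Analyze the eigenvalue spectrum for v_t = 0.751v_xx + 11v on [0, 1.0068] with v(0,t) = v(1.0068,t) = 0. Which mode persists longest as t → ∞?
Eigenvalues: λₙ = 0.751n²π²/1.0068² - 11.
First three modes:
  n=1: λ₁ = 0.751π²/1.0068² - 11 ≈ -3.688
  n=2: λ₂ = 3.004π²/1.0068² - 11 ≈ 18.249
  n=3: λ₃ = 6.759π²/1.0068² - 11 ≈ 54.811
Since 0.751π²/1.0068² ≈ 7.312 < 11, λ₁ < 0.
The n=1 mode grows fastest (−λₙ is largest for n=1) → dominates.
Asymptotic: v ~ c₁ sin(πx/1.0068) e^{3.688t} (exponential growth at rate −λ₁ ≈ 3.688).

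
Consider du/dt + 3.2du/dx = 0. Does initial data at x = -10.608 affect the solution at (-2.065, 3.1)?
No. Only data at x = -11.985 affects (-2.065, 3.1). Advection has one-way propagation along characteristics.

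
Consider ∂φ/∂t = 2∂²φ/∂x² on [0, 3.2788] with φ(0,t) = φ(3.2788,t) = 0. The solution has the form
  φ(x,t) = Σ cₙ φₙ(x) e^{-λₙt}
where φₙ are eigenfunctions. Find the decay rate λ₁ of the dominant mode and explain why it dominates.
Eigenvalues: λₙ = 2n²π²/3.2788².
First three modes:
  n=1: λ₁ = 2π²/3.2788² ≈ 1.836
  n=2: λ₂ = 8π²/3.2788² ≈ 7.344 (4× faster decay)
  n=3: λ₃ = 18π²/3.2788² ≈ 16.525 (9× faster decay)
As t → ∞, higher modes decay exponentially faster. The n=1 mode dominates: φ ~ c₁ sin(πx/3.2788) e^{-λ₁t}.
Decay rate: λ₁ = 2π²/3.2788² ≈ 1.836.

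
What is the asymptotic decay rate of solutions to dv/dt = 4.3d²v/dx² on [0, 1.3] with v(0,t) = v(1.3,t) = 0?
Eigenvalues: λₙ = 4.3n²π²/1.3².
First three modes:
  n=1: λ₁ = 4.3π²/1.3² ≈ 25.112
  n=2: λ₂ = 17.2π²/1.3² ≈ 100.448 (4× faster decay)
  n=3: λ₃ = 38.7π²/1.3² ≈ 226.008 (9× faster decay)
As t → ∞, higher modes decay exponentially faster. The n=1 mode dominates: v ~ c₁ sin(πx/1.3) e^{-λ₁t}.
Decay rate: λ₁ = 4.3π²/1.3² ≈ 25.112.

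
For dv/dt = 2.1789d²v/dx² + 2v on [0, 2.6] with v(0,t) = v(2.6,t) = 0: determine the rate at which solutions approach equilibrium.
Eigenvalues: λₙ = 2.1789n²π²/2.6² - 2.
First three modes:
  n=1: λ₁ = 2.1789π²/2.6² - 2 ≈ 1.181
  n=2: λ₂ = 8.7156π²/2.6² - 2 ≈ 10.725
  n=3: λ₃ = 19.6101π²/2.6² - 2 ≈ 26.631
Since 2.1789π²/2.6² ≈ 3.181 > 2, all λₙ > 0.
The n=1 mode decays slowest → dominates as t → ∞.
Asymptotic: v ~ c₁ sin(πx/2.6) e^{-λ₁t} with decay rate λ₁ ≈ 1.181.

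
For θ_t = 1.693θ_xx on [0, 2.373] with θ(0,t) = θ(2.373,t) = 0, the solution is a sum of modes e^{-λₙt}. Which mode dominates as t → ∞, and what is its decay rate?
Eigenvalues: λₙ = 1.693n²π²/2.373².
First three modes:
  n=1: λ₁ = 1.693π²/2.373² ≈ 2.967
  n=2: λ₂ = 6.772π²/2.373² ≈ 11.869 (4× faster decay)
  n=3: λ₃ = 15.237π²/2.373² ≈ 26.706 (9× faster decay)
As t → ∞, higher modes decay exponentially faster. The n=1 mode dominates: θ ~ c₁ sin(πx/2.373) e^{-λ₁t}.
Decay rate: λ₁ = 1.693π²/2.373² ≈ 2.967.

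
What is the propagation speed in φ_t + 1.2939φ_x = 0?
Speed = 1.2939. Information travels along x - 1.2939t = const (rightward).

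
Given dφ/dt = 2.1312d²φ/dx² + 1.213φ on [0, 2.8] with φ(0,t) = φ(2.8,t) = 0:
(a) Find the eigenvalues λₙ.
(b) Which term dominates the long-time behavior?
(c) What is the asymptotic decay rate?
Eigenvalues: λₙ = 2.1312n²π²/2.8² - 1.213.
First three modes:
  n=1: λ₁ = 2.1312π²/2.8² - 1.213 ≈ 1.47
  n=2: λ₂ = 8.5248π²/2.8² - 1.213 ≈ 9.519
  n=3: λ₃ = 19.1808π²/2.8² - 1.213 ≈ 22.933
Since 2.1312π²/2.8² ≈ 2.683 > 1.213, all λₙ > 0.
The n=1 mode decays slowest → dominates as t → ∞.
Asymptotic: φ ~ c₁ sin(πx/2.8) e^{-λ₁t} with decay rate λ₁ ≈ 1.47.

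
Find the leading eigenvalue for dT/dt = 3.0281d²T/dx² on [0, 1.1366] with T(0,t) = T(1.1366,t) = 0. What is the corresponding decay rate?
Eigenvalues: λₙ = 3.0281n²π²/1.1366².
First three modes:
  n=1: λ₁ = 3.0281π²/1.1366² ≈ 23.134
  n=2: λ₂ = 12.1124π²/1.1366² ≈ 92.537 (4× faster decay)
  n=3: λ₃ = 27.2529π²/1.1366² ≈ 208.208 (9× faster decay)
As t → ∞, higher modes decay exponentially faster. The n=1 mode dominates: T ~ c₁ sin(πx/1.1366) e^{-λ₁t}.
Decay rate: λ₁ = 3.0281π²/1.1366² ≈ 23.134.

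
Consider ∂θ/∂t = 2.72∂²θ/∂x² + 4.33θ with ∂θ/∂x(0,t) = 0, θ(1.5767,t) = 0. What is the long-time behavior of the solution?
As t → ∞, θ grows unboundedly. Reaction dominates diffusion (r=4.33 > κπ²/(4L²)≈2.7); solution grows exponentially.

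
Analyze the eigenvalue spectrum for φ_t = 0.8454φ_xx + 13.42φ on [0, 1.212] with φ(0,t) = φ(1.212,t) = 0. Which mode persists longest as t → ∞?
Eigenvalues: λₙ = 0.8454n²π²/1.212² - 13.42.
First three modes:
  n=1: λ₁ = 0.8454π²/1.212² - 13.42 ≈ -7.74
  n=2: λ₂ = 3.3816π²/1.212² - 13.42 ≈ 9.3
  n=3: λ₃ = 7.6086π²/1.212² - 13.42 ≈ 37.701
Since 0.8454π²/1.212² ≈ 5.68 < 13.42, λ₁ < 0.
The n=1 mode grows fastest (−λₙ is largest for n=1) → dominates.
Asymptotic: φ ~ c₁ sin(πx/1.212) e^{7.74t} (exponential growth at rate −λ₁ ≈ 7.74).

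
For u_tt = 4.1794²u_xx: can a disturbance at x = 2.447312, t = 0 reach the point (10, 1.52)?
No. The domain of dependence is [3.647312, 16.352688], and 2.447312 is outside this interval.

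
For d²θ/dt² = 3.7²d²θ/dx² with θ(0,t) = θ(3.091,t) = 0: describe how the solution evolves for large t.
θ oscillates (no decay). Energy is conserved; the solution oscillates indefinitely as standing waves.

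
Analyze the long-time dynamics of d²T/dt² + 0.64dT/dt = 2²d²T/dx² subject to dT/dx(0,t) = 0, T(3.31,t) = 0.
Long-time behavior: T → 0. Damping (γ=0.64) dissipates energy; oscillations decay exponentially.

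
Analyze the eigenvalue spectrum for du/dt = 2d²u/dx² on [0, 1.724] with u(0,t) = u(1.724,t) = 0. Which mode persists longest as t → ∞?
Eigenvalues: λₙ = 2n²π²/1.724².
First three modes:
  n=1: λ₁ = 2π²/1.724² ≈ 6.641
  n=2: λ₂ = 8π²/1.724² ≈ 26.565 (4× faster decay)
  n=3: λ₃ = 18π²/1.724² ≈ 59.772 (9× faster decay)
As t → ∞, higher modes decay exponentially faster. The n=1 mode dominates: u ~ c₁ sin(πx/1.724) e^{-λ₁t}.
Decay rate: λ₁ = 2π²/1.724² ≈ 6.641.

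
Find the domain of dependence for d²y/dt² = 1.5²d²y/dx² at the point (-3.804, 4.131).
Domain of dependence: [-10.0005, 2.3925]. Signals travel at speed 1.5, so data within |x - -3.804| ≤ 1.5·4.131 = 6.1965 can reach the point.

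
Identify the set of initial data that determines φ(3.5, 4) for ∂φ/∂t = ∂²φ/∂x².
The entire real line. The heat equation has infinite propagation speed: any initial disturbance instantly affects all points (though exponentially small far away).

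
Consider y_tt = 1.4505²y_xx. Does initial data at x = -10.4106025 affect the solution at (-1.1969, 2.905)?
No. The domain of dependence is [-5.4106025, 3.0168025], and -10.4106025 is outside this interval.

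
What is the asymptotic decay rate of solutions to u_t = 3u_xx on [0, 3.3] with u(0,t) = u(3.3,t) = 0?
Eigenvalues: λₙ = 3n²π²/3.3².
First three modes:
  n=1: λ₁ = 3π²/3.3² ≈ 2.719
  n=2: λ₂ = 12π²/3.3² ≈ 10.876 (4× faster decay)
  n=3: λ₃ = 27π²/3.3² ≈ 24.47 (9× faster decay)
As t → ∞, higher modes decay exponentially faster. The n=1 mode dominates: u ~ c₁ sin(πx/3.3) e^{-λ₁t}.
Decay rate: λ₁ = 3π²/3.3² ≈ 2.719.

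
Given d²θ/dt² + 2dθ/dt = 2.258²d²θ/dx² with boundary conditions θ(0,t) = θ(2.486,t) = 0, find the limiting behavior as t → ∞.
θ → 0. Damping (γ=2) dissipates energy; oscillations decay exponentially.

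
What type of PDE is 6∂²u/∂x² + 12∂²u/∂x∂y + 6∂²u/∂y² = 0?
With A = 6, B = 12, C = 6, the discriminant is 0. This is a parabolic PDE.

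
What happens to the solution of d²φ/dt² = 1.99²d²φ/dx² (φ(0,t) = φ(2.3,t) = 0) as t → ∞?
φ oscillates (no decay). Energy is conserved; the solution oscillates indefinitely as standing waves.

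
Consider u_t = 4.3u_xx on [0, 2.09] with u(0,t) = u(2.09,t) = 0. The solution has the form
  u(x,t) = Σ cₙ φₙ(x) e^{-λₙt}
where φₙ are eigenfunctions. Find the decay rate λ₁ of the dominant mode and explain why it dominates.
Eigenvalues: λₙ = 4.3n²π²/2.09².
First three modes:
  n=1: λ₁ = 4.3π²/2.09² ≈ 9.716
  n=2: λ₂ = 17.2π²/2.09² ≈ 38.863 (4× faster decay)
  n=3: λ₃ = 38.7π²/2.09² ≈ 87.442 (9× faster decay)
As t → ∞, higher modes decay exponentially faster. The n=1 mode dominates: u ~ c₁ sin(πx/2.09) e^{-λ₁t}.
Decay rate: λ₁ = 4.3π²/2.09² ≈ 9.716.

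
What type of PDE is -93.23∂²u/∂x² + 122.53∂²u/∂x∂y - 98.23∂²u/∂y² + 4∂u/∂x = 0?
With A = -93.23, B = 122.53, C = -98.23, the discriminant is -21618.3307. This is an elliptic PDE.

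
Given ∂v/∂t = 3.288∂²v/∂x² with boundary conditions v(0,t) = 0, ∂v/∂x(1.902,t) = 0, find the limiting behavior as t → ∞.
v → 0. Heat escapes through the Dirichlet boundary.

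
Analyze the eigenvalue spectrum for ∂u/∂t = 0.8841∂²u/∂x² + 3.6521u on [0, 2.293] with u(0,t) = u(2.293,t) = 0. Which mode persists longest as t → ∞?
Eigenvalues: λₙ = 0.8841n²π²/2.293² - 3.6521.
First three modes:
  n=1: λ₁ = 0.8841π²/2.293² - 3.6521 ≈ -1.993
  n=2: λ₂ = 3.5364π²/2.293² - 3.6521 ≈ 2.986
  n=3: λ₃ = 7.9569π²/2.293² - 3.6521 ≈ 11.284
Since 0.8841π²/2.293² ≈ 1.66 < 3.6521, λ₁ < 0.
The n=1 mode grows fastest (−λₙ is largest for n=1) → dominates.
Asymptotic: u ~ c₁ sin(πx/2.293) e^{1.993t} (exponential growth at rate −λ₁ ≈ 1.993).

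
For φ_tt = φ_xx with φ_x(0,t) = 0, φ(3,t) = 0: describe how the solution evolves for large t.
φ oscillates (no decay). Energy is conserved; the solution oscillates indefinitely as standing waves.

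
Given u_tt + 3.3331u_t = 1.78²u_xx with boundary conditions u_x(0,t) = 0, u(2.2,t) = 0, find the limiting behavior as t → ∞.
u → 0. Damping (γ=3.3331) dissipates energy; oscillations decay exponentially.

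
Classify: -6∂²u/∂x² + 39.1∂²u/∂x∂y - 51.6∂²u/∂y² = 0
Hyperbolic (discriminant = 290.41).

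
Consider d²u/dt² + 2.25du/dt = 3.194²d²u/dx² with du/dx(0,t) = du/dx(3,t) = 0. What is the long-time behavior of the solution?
As t → ∞, u → constant (steady state). Damping (γ=2.25) dissipates the nonconstant modes; with Neumann BCs the spatial average obeys M''+γM'=0 and tends to a finite limit.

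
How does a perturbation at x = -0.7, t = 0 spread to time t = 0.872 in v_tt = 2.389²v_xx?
Domain of influence: [-2.783208, 1.383208]. Data at x = -0.7 spreads outward at speed 2.389.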